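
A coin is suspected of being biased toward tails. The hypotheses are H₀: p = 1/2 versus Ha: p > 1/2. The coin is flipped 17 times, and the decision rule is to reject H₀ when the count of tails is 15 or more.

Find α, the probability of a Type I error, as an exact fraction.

77/65536

The Type I error probability is α = P(X ≥ 15) computed under H₀, where X ~ Binomial(17, 1/2).
Summing the upper tail: (136 + 17 + 1) / 2^17 = 154/131072 = 77/65536.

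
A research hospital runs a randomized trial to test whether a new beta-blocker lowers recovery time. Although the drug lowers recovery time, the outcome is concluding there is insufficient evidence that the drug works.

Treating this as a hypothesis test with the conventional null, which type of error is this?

Type II error

The null hypothesis here is that the drug has no effect on recovery time.
'Concluding there is insufficient evidence that the drug works' corresponds to failing to reject H₀.
H₀ was not rejected but H₀ is false — a Type II error (false negative).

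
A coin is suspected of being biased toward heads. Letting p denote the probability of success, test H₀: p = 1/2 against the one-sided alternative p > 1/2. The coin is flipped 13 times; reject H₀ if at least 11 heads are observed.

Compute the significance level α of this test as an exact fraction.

Under H₀, S ~ Binomial(13, 1/2), and α = P(S ≥ 11).
P(S ≥ 11) = [C(13,11) + C(13,12) + C(13,13)] / 2^13 = (78 + 13 + 1) / 8192 = 92/8192 = 23/2048.

23/2048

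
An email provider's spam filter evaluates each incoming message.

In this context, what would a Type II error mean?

A Type II error would mean concluding that the message is legitimate (not spam) (or at least failing to establish that the message is spam) when in fact the message is spam.

With the conventional null hypothesis that the message is legitimate (not spam):
A Type II error is failing to reject H₀ when H₀ is false.
Here that means delivering the message to the inbox when actually the message is spam.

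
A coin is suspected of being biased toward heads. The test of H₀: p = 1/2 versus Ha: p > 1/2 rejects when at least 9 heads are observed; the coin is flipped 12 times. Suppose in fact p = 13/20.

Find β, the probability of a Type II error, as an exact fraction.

Under the alternative p = 13/20, K ~ Binomial(12, 13/20); β is the probability the test does not reject, P(K < 9).
Summing C(12,j)·(13/20)^j·(7/20)^{12-j} for j = 0..8 gives 535222111290433/819200000000000.

535222111290433/819200000000000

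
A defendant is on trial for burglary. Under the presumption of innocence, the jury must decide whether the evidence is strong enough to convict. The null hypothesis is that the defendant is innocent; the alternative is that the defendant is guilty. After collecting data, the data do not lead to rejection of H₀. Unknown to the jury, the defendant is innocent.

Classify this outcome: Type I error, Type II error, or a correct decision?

No error — this is a correct decision.

The test retained a true H₀ — the decision matches the true state.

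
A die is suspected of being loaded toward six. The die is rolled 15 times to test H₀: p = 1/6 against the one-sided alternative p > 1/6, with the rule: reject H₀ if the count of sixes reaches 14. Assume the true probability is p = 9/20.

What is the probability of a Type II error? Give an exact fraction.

β = P(fail to reject H₀ | Ha true) = P(S ≤ 13 | p = 9/20), S ~ Binomial(15, 9/20).
Adding the binomial probabilities P(S=0)+…+P(S=13) at p = 9/20 gives 16382009719056418393/16384000000000000000.

16382009719056418393/16384000000000000000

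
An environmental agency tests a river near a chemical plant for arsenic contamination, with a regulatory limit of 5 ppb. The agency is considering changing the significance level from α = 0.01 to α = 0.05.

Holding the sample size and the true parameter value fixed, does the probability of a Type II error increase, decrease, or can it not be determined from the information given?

With a larger α the critical value moves toward the center, so more of the Ha sampling distribution lies in the rejection region.

It decreases.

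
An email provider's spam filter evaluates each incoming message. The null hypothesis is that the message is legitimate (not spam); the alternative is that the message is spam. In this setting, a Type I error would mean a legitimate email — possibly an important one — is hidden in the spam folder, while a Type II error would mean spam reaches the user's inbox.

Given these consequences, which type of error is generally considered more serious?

The Type I consequence (a legitimate email — possibly an important one — is hidden in the spam folder) is more severe than the Type II consequence (spam reaches the user's inbox).

Type I error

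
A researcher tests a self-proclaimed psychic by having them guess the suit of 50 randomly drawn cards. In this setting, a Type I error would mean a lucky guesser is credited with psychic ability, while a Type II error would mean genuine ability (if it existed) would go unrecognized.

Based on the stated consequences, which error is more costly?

The Type I consequence (a lucky guesser is credited with psychic ability) is more severe than the Type II consequence (genuine ability (if it existed) would go unrecognized).

Type I error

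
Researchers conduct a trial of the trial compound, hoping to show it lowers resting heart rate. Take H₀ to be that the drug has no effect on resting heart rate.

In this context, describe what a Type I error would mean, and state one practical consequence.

A Type I error is rejecting H₀ when H₀ is true.
Here that means concluding that the drug is effective when actually the drug has no effect on resting heart rate.

A Type I error would mean concluding that the drug lowers resting heart rate when in fact the drug has no effect on resting heart rate. Consequence: patients are switched from working treatments to one that does nothing.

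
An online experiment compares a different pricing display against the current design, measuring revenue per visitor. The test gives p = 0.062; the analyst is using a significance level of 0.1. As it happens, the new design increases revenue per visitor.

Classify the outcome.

No error — this is a correct decision.

The conventional null hypothesis is that the new design has no effect on revenue per visitor.
Since p = 0.062 < α = 0.1, H₀ is rejected.
H₀ is false (actually the new design increases revenue per visitor).
The decision matches the true state — no error.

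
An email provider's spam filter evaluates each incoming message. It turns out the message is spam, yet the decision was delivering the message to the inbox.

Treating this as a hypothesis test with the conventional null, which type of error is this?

The null hypothesis here is that the message is legitimate (not spam).
'Delivering the message to the inbox' corresponds to failing to reject H₀.
H₀ was not rejected but H₀ is false — a Type II error (false negative).

Type II error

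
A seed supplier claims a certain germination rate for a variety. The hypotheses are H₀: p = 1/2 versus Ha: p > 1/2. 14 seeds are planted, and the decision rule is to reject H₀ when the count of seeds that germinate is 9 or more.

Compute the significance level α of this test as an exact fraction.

3473/16384

Under H₀, X ~ Binomial(14, 1/2), and α = P(X ≥ 9).
P(X ≥ 9) = [C(14,9) + C(14,10) + C(14,11) + C(14,12) + C(14,13) + C(14,14)] / 2^14 = (2002 + 1001 + 364 + 91 + 14 + 1) / 16384 = 3473/16384.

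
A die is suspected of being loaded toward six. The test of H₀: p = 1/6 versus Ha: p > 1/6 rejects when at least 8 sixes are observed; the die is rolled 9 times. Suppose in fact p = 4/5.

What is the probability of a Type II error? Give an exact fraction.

1101157/1953125

Under the alternative p = 4/5, Y ~ Binomial(9, 4/5); β is the probability the test does not reject, P(Y < 8).
Summing C(9,j)·(4/5)^j·(1/5)^{9-j} for j = 0..7 gives 1101157/1953125.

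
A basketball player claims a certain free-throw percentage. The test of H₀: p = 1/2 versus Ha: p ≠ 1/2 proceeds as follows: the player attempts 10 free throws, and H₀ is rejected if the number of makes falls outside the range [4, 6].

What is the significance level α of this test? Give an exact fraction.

α = P(K ≤ 3 or K ≥ 7 | p = 1/2), K ~ Binomial(10, 1/2).
By symmetry, α = 2·P(K ≤ 3) = 2·(1 + 10 + 45 + 120)/1024 = 352/1024 = 11/32.

11/32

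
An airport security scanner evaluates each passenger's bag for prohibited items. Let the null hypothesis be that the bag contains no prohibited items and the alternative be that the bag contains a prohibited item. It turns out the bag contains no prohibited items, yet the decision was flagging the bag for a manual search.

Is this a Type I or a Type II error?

'Flagging the bag for a manual search' corresponds to rejecting H₀.
H₀ was rejected but H₀ is true — a Type I error (false positive).

Type I error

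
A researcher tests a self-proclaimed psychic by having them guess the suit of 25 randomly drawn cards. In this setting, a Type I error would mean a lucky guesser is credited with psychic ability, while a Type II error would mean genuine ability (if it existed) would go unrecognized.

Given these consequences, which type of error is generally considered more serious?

Type I error

The Type I consequence (a lucky guesser is credited with psychic ability) is more severe than the Type II consequence (genuine ability (if it existed) would go unrecognized).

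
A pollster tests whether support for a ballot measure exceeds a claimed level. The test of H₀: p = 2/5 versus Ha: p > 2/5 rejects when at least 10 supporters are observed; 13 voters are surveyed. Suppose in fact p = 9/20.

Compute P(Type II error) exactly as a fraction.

501584974994213/512000000000000

Under the alternative p = 9/20, Y ~ Binomial(13, 9/20); β is the probability the test does not reject, P(Y < 10).
Summing C(13,j)·(9/20)^j·(11/20)^{13-j} for j = 0..9 gives 501584974994213/512000000000000.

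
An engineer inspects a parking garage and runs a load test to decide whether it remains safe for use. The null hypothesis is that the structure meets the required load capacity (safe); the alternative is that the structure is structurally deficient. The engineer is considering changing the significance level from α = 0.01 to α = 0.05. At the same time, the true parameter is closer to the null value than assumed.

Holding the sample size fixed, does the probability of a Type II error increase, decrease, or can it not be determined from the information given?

Cannot be determined from the information given.

The first change alone would make β decrease; the second alone would make β increase. Which effect dominates depends on the magnitudes, which are not given.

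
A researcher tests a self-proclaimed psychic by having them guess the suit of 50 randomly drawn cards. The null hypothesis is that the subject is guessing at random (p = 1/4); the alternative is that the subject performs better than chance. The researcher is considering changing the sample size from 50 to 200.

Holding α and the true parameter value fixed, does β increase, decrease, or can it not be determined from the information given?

It decreases.

A larger sample reduces the standard error, pulling the sampling distribution under Ha further from the non-rejection region.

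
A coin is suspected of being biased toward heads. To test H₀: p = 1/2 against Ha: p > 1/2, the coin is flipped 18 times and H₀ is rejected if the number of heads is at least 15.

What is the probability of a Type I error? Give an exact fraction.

247/65536

The Type I error probability is α = P(Y ≥ 15) computed under H₀, where Y ~ Binomial(18, 1/2).
Summing the upper tail: (816 + 153 + 18 + 1) / 2^18 = 988/262144 = 247/65536.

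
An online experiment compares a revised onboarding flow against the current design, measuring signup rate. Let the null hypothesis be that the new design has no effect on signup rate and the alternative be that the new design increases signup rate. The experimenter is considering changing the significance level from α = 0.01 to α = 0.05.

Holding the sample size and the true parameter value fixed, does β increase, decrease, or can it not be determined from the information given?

A larger α widens the rejection region, so when the alternative is true more outcomes lead to rejection — failing to reject becomes less likely.

It decreases.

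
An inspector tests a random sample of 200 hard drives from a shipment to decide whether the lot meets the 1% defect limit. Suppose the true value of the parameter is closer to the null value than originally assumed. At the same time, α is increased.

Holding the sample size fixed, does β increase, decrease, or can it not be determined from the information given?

Cannot be determined from the information given.

The first change alone would make β increase; the second alone would make β decrease. Which effect dominates depends on the magnitudes, which are not given.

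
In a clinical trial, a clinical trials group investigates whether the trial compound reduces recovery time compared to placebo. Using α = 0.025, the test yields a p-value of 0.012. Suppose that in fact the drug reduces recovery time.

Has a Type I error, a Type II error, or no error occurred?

Neither — the decision is correct.

The conventional null hypothesis is that the drug has no effect on recovery time.
Since p = 0.012 < α = 0.025, H₀ is rejected.
H₀ is false (actually the drug reduces recovery time).
The decision matches the true state — no error.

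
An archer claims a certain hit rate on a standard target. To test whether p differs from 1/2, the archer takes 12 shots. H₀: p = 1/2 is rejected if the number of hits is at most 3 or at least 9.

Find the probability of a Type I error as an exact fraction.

α = P(Y ≤ 3 or Y ≥ 9 | p = 1/2), Y ~ Binomial(12, 1/2).
Each tail has probability (1 + 12 + 66 + 220)/4096; doubling gives α = 598/4096 = 299/2048.

299/2048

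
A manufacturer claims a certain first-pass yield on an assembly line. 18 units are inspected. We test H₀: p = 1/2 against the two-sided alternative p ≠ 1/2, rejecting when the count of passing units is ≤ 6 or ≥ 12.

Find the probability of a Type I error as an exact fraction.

7795/32768

Under H₀, S ~ Binomial(18, 1/2); α is the probability of landing in either tail, P(S ≤ 6) + P(S ≥ 12).
By symmetry, α = 2·P(S ≤ 6) = 2·(1 + 18 + 153 + 816 + 3060 + 8568 + 18564)/262144 = 62360/262144 = 7795/32768.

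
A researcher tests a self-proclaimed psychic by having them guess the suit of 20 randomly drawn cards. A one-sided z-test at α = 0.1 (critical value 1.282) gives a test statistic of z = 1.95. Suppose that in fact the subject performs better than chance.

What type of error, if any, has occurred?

No error (correct decision).

The conventional null hypothesis is that the subject is guessing at random (p = 1/4).
Since z = 1.95 > z* = 1.282, H₀ is rejected.
H₀ is false (actually the subject performs better than chance).
The decision matches the true state — no error.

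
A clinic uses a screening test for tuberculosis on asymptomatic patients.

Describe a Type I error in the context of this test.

A Type I error would mean concluding that the patient has tuberculosis when in fact the patient does not have tuberculosis.

With the conventional null hypothesis that the patient does not have tuberculosis:
A Type I error is rejecting H₀ when H₀ is true.
Here that means flagging the patient as positive and ordering follow-up testing when actually the patient does not have tuberculosis.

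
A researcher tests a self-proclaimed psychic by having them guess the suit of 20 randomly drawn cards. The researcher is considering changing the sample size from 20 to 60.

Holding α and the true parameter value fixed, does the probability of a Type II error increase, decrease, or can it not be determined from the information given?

A larger sample reduces the standard error, pulling the sampling distribution under Ha further from the non-rejection region.

It decreases.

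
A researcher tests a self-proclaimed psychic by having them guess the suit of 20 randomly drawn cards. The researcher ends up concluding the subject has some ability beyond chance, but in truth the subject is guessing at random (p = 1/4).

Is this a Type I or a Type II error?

The null hypothesis here is that the subject is guessing at random (p = 1/4).
'Concluding the subject has some ability beyond chance' corresponds to rejecting H₀.
H₀ was rejected but H₀ is true — a Type I error (false positive).

Type I error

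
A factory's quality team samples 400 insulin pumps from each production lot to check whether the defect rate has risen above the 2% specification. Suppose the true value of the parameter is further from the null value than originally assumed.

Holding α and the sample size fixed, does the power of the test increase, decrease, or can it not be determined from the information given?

It increases.

The further the true parameter sits from the null value, the more of the Ha sampling distribution falls in the rejection region.
Since power = 1 − β and β decreases, power increases.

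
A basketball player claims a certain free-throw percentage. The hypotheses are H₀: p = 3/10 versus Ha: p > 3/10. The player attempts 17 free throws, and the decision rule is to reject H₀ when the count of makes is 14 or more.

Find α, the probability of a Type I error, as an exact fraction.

121645250577/10000000000000000

α = P(reject H₀ | H₀ true) = P(X ≥ 14 | p = 3/10), with X ~ Binomial(17, 3/10).
Summing C(17,j)(3/10)^j(7/10)^{17−j} for j = 14,…,17 gives 121645250577/10000000000000000.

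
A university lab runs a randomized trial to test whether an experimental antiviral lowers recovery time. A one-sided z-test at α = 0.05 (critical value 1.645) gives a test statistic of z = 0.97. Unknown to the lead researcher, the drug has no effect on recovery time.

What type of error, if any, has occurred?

No error (correct decision).

The conventional null hypothesis is that the drug has no effect on recovery time.
Since z = 0.97 ≤ z* = 1.645, H₀ is not rejected.
H₀ is true (actually the drug has no effect on recovery time).
The decision matches the true state — no error.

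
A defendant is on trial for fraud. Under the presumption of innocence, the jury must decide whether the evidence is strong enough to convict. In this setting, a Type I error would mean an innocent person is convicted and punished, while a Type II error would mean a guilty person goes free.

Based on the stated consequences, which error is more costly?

The Type I consequence (an innocent person is convicted and punished) is more severe than the Type II consequence (a guilty person goes free).

Type I error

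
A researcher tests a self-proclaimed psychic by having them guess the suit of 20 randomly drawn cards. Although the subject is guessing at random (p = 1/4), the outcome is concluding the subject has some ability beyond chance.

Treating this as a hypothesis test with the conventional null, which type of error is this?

The null hypothesis here is that the subject is guessing at random (p = 1/4).
'Concluding the subject has some ability beyond chance' corresponds to rejecting H₀.
H₀ was rejected but H₀ is true — a Type I error (false positive).

Type I error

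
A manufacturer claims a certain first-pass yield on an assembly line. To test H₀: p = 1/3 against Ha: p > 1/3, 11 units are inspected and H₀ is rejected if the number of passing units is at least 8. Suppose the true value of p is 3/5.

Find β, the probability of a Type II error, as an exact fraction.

6872224/9765625

A Type II error is failing to reject when Ha holds: with p = 3/5, β = P(Y ≤ 7).
Summing C(11,j)·(3/5)^j·(2/5)^{11-j} for j = 0..7 gives 6872224/9765625.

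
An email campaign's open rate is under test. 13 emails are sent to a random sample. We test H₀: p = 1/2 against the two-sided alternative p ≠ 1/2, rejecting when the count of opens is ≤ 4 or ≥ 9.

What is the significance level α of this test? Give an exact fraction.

Under H₀, S ~ Binomial(13, 1/2); α is the probability of landing in either tail, P(S ≤ 4) + P(S ≥ 9).
By symmetry, α = 2·P(S ≤ 4) = 2·(1 + 13 + 78 + 286 + 715)/8192 = 2186/8192 = 1093/4096.

1093/4096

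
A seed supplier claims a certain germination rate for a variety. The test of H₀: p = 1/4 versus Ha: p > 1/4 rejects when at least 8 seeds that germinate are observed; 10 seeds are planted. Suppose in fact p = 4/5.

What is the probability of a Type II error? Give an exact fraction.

Under the alternative p = 4/5, X ~ Binomial(10, 4/5); β is the probability the test does not reject, P(X < 8).
Adding the binomial probabilities P(X=0)+…+P(X=7) at p = 4/5 gives 3146489/9765625.

3146489/9765625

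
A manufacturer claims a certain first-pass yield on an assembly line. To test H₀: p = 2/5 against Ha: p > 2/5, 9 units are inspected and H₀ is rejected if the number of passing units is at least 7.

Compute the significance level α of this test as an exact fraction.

48896/1953125

The Type I error probability is α = P(X ≥ 7) computed under H₀, where X ~ Binomial(9, 2/5).
Adding the binomial terms for j = 7 through 9 with p = 2/5 yields 48896/1953125.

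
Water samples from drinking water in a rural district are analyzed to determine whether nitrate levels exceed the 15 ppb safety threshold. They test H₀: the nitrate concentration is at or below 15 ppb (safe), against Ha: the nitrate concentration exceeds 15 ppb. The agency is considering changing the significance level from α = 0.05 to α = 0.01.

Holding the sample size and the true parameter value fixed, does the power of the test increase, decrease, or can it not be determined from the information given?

It decreases.

Lowering α raises the bar for rejection; under Ha, the test now fails to reject on outcomes it previously would have rejected.
Since power = 1 − β and β increases, power decreases.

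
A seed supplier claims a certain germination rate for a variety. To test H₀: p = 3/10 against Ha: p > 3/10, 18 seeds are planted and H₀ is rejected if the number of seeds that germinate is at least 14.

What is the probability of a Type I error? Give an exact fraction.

The Type I error probability is α = P(Y ≥ 14) computed under H₀, where Y ~ Binomial(18, 3/10).
Summing C(18,j)(3/10)^j(7/10)^{18−j} for j = 14,…,18 gives 493702843149/12500000000000000.

493702843149/12500000000000000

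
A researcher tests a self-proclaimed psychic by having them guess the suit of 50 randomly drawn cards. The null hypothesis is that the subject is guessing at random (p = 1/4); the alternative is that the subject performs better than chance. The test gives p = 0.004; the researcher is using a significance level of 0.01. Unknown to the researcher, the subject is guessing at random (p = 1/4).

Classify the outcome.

Type I error

Since p = 0.004 < α = 0.01, H₀ is rejected.
H₀ is true (actually the subject is guessing at random (p = 1/4)).
Rejecting a true H₀ is a Type I error.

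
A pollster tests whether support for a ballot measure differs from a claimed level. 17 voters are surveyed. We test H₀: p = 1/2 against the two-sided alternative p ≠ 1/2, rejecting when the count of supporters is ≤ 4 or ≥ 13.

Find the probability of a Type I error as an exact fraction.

α = P(Y ≤ 4 or Y ≥ 13 | p = 1/2), Y ~ Binomial(17, 1/2).
By symmetry, α = 2·P(Y ≤ 4) = 2·(1 + 17 + 136 + 680 + 2380)/131072 = 6428/131072 = 1607/32768.

1607/32768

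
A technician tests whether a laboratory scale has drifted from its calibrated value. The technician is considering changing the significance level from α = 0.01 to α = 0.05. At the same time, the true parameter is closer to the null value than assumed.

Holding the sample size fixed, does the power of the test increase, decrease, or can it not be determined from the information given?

Cannot be determined from the information given.

The first change alone would make β decrease; the second alone would make β increase. Which effect dominates depends on the magnitudes, which are not given.
Since power = 1 − β, the effect on power is likewise indeterminate.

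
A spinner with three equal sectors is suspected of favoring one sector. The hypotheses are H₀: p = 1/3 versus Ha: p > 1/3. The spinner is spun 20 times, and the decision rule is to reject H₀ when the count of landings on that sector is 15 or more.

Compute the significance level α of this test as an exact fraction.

64841/387420489

α = P(reject H₀ | H₀ true) = P(X ≥ 15 | p = 1/3), with X ~ Binomial(20, 1/3).
Adding the binomial terms for j = 15 through 20 with p = 1/3 yields 64841/387420489.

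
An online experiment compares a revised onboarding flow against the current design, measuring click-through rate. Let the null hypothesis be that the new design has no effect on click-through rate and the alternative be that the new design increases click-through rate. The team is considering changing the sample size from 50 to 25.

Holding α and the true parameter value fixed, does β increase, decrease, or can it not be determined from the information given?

It increases.

Reducing n widens both sampling distributions, so the test has less ability to distinguish Ha from H₀.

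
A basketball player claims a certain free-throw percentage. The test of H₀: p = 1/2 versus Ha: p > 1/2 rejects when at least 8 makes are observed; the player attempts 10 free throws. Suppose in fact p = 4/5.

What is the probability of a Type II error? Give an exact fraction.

A Type II error is failing to reject when Ha holds: with p = 4/5, β = P(K ≤ 7).
Equivalently, β = 1 − P(K ≥ 8) = 3146489/9765625.

3146489/9765625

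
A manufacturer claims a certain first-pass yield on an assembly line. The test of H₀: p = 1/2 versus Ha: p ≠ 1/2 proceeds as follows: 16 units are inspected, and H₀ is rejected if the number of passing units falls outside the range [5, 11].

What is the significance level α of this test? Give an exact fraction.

2517/32768

Under H₀, Y ~ Binomial(16, 1/2); α is the probability of landing in either tail, P(Y ≤ 4) + P(Y ≥ 12).
The two tails are symmetric, so α = 2·(1 + 16 + 120 + 560 + 1820)/2^16 = 5034/65536 = 2517/32768.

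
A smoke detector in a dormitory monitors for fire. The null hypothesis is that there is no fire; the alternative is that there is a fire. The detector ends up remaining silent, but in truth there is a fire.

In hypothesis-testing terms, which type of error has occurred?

'Remaining silent' corresponds to failing to reject H₀.
H₀ was not rejected but H₀ is false — a Type II error (false negative).

Type II error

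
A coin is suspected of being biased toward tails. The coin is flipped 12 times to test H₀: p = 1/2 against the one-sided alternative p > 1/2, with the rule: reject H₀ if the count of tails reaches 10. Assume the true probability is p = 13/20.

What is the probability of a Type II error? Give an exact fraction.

A Type II error is failing to reject when Ha holds: with p = 13/20, β = P(Y ≤ 9).
Adding the binomial probabilities P(Y=0)+…+P(Y=9) at p = 13/20 gives 695265215827749/819200000000000.

695265215827749/819200000000000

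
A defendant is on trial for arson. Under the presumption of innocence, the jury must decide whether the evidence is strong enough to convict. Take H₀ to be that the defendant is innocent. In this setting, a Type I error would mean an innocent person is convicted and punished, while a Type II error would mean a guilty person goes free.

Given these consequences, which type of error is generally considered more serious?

Type I error

The Type I consequence (an innocent person is convicted and punished) is more severe than the Type II consequence (a guilty person goes free).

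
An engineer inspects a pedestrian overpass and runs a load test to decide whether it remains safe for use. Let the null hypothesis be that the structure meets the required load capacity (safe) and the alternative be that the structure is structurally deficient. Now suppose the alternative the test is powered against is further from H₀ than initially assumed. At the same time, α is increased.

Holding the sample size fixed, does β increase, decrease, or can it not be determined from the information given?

A bigger departure from H₀ is easier for the test to detect, so it fails to reject less often. With a larger α the critical value moves toward the center, so more of the Ha sampling distribution lies in the rejection region. Both changes push β in the same direction.

It decreases.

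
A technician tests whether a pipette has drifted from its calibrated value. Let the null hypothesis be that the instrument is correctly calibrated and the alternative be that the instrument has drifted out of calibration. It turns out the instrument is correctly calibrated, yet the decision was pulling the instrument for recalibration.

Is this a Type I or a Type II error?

'Pulling the instrument for recalibration' corresponds to rejecting H₀.
H₀ was rejected but H₀ is true — a Type I error (false positive).

Type I error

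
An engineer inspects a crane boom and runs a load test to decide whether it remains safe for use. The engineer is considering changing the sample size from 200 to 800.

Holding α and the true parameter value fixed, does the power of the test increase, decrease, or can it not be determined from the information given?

Increasing n separates the H₀ and Ha sampling distributions, so under Ha fewer outcomes land in the acceptance region.
Since power = 1 − β and β decreases, power increases.

It increases.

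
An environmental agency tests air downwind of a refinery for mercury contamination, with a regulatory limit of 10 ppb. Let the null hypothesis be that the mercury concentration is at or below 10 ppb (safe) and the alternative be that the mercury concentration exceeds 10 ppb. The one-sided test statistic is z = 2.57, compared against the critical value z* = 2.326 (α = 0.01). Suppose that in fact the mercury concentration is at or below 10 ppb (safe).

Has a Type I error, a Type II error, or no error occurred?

Since z = 2.57 > z* = 2.326, H₀ is rejected.
H₀ is true (actually the mercury concentration is at or below 10 ppb (safe)).
Rejecting a true H₀ is a Type I error.

Type I error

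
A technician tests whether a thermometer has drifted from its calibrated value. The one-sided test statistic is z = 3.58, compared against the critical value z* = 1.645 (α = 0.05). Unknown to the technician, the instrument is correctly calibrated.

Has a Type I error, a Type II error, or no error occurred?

The conventional null hypothesis is that the instrument is correctly calibrated.
Since z = 3.58 > z* = 1.645, H₀ is rejected.
H₀ is true (actually the instrument is correctly calibrated).
Rejecting a true H₀ is a Type I error.

Type I error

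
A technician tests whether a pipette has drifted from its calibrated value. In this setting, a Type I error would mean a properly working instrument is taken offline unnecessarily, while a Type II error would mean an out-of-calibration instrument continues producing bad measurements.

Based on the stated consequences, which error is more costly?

The Type II consequence (an out-of-calibration instrument continues producing bad measurements) is more severe than the Type I consequence (a properly working instrument is taken offline unnecessarily).

Type II error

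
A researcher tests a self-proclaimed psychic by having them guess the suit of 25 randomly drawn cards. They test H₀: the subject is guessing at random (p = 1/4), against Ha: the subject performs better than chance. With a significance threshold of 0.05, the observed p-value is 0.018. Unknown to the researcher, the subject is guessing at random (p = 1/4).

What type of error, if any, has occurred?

Since p = 0.018 < α = 0.05, H₀ is rejected.
H₀ is true (actually the subject is guessing at random (p = 1/4)).
Rejecting a true H₀ is a Type I error.

Type I error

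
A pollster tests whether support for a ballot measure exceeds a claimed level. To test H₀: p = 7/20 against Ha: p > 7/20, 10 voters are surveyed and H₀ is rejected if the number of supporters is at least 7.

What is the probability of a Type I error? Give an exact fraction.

Under H₀, Y ~ Binomial(10, 7/20), and α = P(Y ≥ 7).
Summing C(10,j)(7/20)^j(13/20)^{10−j} for j = 7,…,10 gives 66622158071/2560000000000.

66622158071/2560000000000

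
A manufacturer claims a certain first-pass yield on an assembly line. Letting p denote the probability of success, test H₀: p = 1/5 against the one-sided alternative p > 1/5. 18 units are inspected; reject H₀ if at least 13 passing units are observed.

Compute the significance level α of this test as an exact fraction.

α = P(reject H₀ | H₀ true) = P(K ≥ 13 | p = 1/5), with K ~ Binomial(18, 1/5).
P(K ≥ 13) = Σ_{j=13}^{18} C(18,j)·(1/5)^j·(4/5)^{18-j} = 9611737/3814697265625.

9611737/3814697265625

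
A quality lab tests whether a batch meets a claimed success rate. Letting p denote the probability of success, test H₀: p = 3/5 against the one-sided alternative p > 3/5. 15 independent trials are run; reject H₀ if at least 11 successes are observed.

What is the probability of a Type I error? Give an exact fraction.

Under H₀, X ~ Binomial(15, 3/5), and α = P(X ≥ 11).
Adding the binomial terms for j = 11 through 15 with p = 3/5 yields 6630789357/30517578125.

6630789357/30517578125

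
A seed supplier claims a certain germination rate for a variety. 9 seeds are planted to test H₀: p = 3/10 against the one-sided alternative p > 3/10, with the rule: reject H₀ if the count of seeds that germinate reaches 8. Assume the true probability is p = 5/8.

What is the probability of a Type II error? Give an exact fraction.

3803679/4194304

β = P(fail to reject H₀ | Ha true) = P(K ≤ 7 | p = 5/8), K ~ Binomial(9, 5/8).
Equivalently, β = 1 − P(K ≥ 8) = 3803679/4194304.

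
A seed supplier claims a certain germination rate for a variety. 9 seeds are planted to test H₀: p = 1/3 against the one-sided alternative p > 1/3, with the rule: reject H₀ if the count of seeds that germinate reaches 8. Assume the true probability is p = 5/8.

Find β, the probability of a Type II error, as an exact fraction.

3803679/4194304

Under the alternative p = 5/8, K ~ Binomial(9, 5/8); β is the probability the test does not reject, P(K < 8).
Summing C(9,j)·(5/8)^j·(3/8)^{9-j} for j = 0..7 gives 3803679/4194304.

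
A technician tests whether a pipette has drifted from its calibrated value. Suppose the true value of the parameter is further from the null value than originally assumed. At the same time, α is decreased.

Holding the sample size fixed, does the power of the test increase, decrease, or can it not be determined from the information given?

The first change alone would make β decrease; the second alone would make β increase. Which effect dominates depends on the magnitudes, which are not given.
Since power = 1 − β, the effect on power is likewise indeterminate.

Cannot be determined from the information given.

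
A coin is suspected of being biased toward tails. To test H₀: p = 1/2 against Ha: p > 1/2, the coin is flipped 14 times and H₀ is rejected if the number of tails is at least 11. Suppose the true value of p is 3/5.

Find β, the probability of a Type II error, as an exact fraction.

β = P(fail to reject H₀ | Ha true) = P(X ≤ 10 | p = 3/5), X ~ Binomial(14, 3/5).
Adding the binomial probabilities P(X=0)+…+P(X=10) at p = 3/5 gives 5344795024/6103515625.

5344795024/6103515625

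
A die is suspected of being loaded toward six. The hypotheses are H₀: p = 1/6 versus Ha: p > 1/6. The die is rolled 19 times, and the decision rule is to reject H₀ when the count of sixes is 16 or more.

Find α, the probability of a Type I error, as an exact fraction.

581/2821109907456

Under H₀, Y ~ Binomial(19, 1/6), and α = P(Y ≥ 16).
Summing C(19,j)(1/6)^j(5/6)^{19−j} for j = 16,…,19 gives 581/2821109907456.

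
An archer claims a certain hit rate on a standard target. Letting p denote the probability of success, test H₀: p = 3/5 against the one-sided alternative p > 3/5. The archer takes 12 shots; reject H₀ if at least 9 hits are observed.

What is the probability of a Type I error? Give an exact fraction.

α = P(reject H₀ | H₀ true) = P(X ≥ 9 | p = 3/5), with X ~ Binomial(12, 3/5).
Adding the binomial terms for j = 9 through 12 with p = 3/5 yields 11002797/48828125.

11002797/48828125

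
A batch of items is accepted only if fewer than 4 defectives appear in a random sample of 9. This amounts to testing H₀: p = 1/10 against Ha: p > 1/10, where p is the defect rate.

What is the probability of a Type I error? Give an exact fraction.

α = P(reject H₀ | H₀ true) = P(K ≥ 4 | p = 1/10), K ~ Binomial(9, 1/10).
α = 1 − P(K ≤ 3) = 1 − 495834453/500000000 = 4165547/500000000.

4165547/500000000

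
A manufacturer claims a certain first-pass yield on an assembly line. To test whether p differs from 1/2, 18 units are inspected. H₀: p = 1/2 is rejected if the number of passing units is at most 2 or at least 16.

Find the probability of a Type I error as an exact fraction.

43/32768

Under H₀, S ~ Binomial(18, 1/2); α is the probability of landing in either tail, P(S ≤ 2) + P(S ≥ 16).
Each tail has probability (1 + 18 + 153)/262144; doubling gives α = 344/262144 = 43/32768.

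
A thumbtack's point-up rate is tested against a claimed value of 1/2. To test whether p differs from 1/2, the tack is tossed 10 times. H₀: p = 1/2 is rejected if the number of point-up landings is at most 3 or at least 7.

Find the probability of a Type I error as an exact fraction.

11/32

Under H₀, K ~ Binomial(10, 1/2); α is the probability of landing in either tail, P(K ≤ 3) + P(K ≥ 7).
By symmetry, α = 2·P(K ≤ 3) = 2·(1 + 10 + 45 + 120)/1024 = 352/1024 = 11/32.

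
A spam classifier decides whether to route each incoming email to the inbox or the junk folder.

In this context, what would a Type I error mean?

With the conventional null hypothesis that the message is legitimate (not spam):
A Type I error is rejecting H₀ when H₀ is true.
Here that means sending the message to the spam folder when actually the message is legitimate (not spam).

A Type I error would mean concluding that the message is spam when in fact the message is legitimate (not spam).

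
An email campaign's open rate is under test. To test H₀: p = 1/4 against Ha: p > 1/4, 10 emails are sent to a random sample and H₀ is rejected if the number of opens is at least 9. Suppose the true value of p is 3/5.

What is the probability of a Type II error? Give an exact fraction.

A Type II error is failing to reject when Ha holds: with p = 3/5, β = P(Y ≤ 8).
Equivalently, β = 1 − P(Y ≥ 9) = 9312916/9765625.

9312916/9765625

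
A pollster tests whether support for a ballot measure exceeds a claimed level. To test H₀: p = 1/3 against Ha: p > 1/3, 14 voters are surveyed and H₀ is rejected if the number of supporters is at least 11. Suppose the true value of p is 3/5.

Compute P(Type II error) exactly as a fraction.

Under the alternative p = 3/5, X ~ Binomial(14, 3/5); β is the probability the test does not reject, P(X < 11).
Equivalently, β = 1 − P(X ≥ 11) = 5344795024/6103515625.

5344795024/6103515625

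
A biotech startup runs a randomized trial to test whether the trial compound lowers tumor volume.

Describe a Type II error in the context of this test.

With the conventional null hypothesis that the drug has no effect on tumor volume:
A Type II error is failing to reject H₀ when H₀ is false.
Here that means concluding there is insufficient evidence that the drug works when actually the drug lowers tumor volume.

A Type II error would mean concluding that the drug has no effect on tumor volume (or at least failing to establish that the drug lowers tumor volume) when in fact the drug lowers tumor volume.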